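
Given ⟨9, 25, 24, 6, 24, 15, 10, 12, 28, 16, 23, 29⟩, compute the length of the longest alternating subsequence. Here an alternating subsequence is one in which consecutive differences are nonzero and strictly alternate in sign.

Track the best alternating length ending on an up-step vs a down-step at each position: up/down = 1/1, 2/1, 2/3, 1/3, 4/3, 4/5, 4/5, 6/5, 6/1, 6/7, 8/7, 8/1.
The maximum over both is 8; one such subsequence is 9, 25, 6, 24, 15, 28, 16, 23.

8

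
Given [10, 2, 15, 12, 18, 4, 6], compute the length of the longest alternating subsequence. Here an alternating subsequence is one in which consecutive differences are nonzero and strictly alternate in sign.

7

Track the best alternating length ending on an up-step vs a down-step at each position: up/down = 1/1, 1/2, 3/1, 3/4, 5/1, 3/6, 7/6.
The maximum over both is 7; one such subsequence is 10, 2, 15, 12, 18, 4, 6.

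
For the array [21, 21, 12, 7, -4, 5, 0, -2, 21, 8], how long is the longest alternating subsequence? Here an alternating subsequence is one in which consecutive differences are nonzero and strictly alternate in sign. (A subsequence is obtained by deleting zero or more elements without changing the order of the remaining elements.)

6

Track the best alternating length ending on an up-step vs a down-step at each position: up/down = 1/1, 1/1, 1/2, 1/2, 1/2, 3/2, 3/4, 3/4, 5/1, 5/6.
The maximum over both is 6; one such subsequence is 21, -4, 5, 0, 21, 8.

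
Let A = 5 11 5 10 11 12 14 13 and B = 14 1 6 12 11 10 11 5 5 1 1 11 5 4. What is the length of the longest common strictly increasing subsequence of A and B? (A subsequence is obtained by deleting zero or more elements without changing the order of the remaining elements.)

For each value that appears in both, track the longest common increasing run ending there.
The best achievable length is 2; one witness is 10, 11 (A-positions 4,5, B-positions 6,7).

2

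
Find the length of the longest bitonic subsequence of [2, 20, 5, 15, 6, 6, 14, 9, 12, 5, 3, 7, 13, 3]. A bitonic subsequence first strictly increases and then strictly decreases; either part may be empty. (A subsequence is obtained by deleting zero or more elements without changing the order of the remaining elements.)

Let inc[i] be the LIS ending at i and dec[i] the longest strictly decreasing subsequence starting at i. inc = [1, 2, 2, 3, 3, 3, 4, 4, 5, 2, 2, 4, 6, 2], dec = [1, 6, 2, 5, 3, 3, 4, 3, 3, 2, 1, 2, 2, 1].
max_i inc[i]+dec[i]−1 = 7, with one witness 2, 20, 15, 14, 12, 7, 3.

7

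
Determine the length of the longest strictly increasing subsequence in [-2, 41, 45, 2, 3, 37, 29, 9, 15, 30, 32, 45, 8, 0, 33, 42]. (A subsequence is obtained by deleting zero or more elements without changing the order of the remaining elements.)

9

One longest increasing subsequence is -2, 2, 3, 9, 15, 30, 32, 33, 42 (positions 1,4,5,8,9,10,11,15,16), of length 9; no longer one exists.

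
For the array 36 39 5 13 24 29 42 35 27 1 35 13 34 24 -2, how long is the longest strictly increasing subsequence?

5

One longest increasing subsequence is 5, 13, 24, 29, 42 (positions 3,4,5,6,7), of length 5; no longer one exists.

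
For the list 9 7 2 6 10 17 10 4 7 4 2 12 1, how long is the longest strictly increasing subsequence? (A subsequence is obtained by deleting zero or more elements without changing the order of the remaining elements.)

4

Let dp[i] be the longest increasing subsequence ending at position i. Then dp = [1, 1, 1, 2, 3, 4, 3, 2, 3, 2, 1, 4, 1].
The maximum is 4; one witness is 2, 6, 10, 17 at positions 3,4,5,6.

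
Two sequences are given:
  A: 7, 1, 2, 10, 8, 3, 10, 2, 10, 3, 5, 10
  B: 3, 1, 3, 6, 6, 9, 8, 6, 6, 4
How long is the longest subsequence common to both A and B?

A longest common subsequence is 1, 8 (length 2); the LCS DP confirms no longer common subsequence exists.

2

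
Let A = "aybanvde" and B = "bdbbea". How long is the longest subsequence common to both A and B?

3

A longest common subsequence is bde (length 3); the LCS DP confirms no longer common subsequence exists.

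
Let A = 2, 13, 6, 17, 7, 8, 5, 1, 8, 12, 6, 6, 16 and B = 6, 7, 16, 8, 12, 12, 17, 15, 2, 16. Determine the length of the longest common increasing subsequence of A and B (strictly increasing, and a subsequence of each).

A longest common strictly increasing subsequence is 6, 7, 8, 12, 16 (length 5); it appears in order in both A and B, and no longer such subsequence exists.

5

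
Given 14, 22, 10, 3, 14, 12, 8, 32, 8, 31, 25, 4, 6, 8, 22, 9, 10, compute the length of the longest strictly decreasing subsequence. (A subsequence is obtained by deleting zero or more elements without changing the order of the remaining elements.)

Let dp[i] be the longest decreasing subsequence ending at position i. Then dp = [1, 1, 2, 3, 2, 3, 4, 1, 4, 2, 3, 5, 5, 4, 4, 5, 5].
The maximum is 5; one witness is 22, 14, 12, 8, 4 at positions 2,5,6,7,12.

5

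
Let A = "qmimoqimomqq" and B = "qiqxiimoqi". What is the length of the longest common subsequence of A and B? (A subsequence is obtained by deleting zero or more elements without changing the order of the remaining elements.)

Backtracking the LCS table gives one alignment: q (A1,B1) → i (A3,B2) → q (A6,B3) → i (A7,B6) → m (A8,B7) → o (A9,B8) → q (A11,B9).
So the longest common subsequence has length 7.

7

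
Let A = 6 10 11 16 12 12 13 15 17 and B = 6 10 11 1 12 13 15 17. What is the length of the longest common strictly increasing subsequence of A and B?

A longest common strictly increasing subsequence is 6, 10, 11, 12, 13, 15, 17 (length 7); it appears in order in both A and B, and no longer such subsequence exists.

7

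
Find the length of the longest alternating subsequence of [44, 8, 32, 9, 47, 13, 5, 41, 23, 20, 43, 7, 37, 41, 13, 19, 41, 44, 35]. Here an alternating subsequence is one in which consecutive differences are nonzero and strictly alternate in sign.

Track the best alternating length ending on an up-step vs a down-step at each position: up/down = 1/1, 1/2, 3/2, 3/4, 5/1, 5/6, 1/6, 7/6, 7/8, 7/8, 9/6, 7/10, 11/10, 11/10, 11/12, 13/12, 13/10, 13/6, 13/14.
The maximum over both is 14; one such subsequence is 44, 8, 32, 9, 47, 13, 41, 23, 43, 7, 37, 13, 41, 35.

14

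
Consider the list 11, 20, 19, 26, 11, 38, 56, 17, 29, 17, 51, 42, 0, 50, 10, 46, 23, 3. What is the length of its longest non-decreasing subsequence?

Scanning left to right, the best length ending at each element is: 11→1, 20→2, 19→2, 26→3, 11→2, 38→4, 56→5, 17→3, 29→4, 17→4, 51→5, 42→5, 0→1, 50→6, 10→2, 46→6, 23→5, 3→2.
So the longest non-decreasing subsequence has length 6, e.g. 11, 20, 26, 38, 42, 50.

6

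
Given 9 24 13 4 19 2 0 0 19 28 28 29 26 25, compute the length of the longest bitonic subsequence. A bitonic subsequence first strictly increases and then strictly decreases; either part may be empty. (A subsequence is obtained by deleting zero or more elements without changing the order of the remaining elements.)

7

Let inc[i] be the LIS ending at i and dec[i] the longest strictly decreasing subsequence starting at i. inc = [1, 2, 2, 1, 3, 1, 1, 1, 3, 4, 4, 5, 4, 4], dec = [4, 5, 4, 3, 3, 2, 1, 1, 1, 3, 3, 3, 2, 1].
max_i inc[i]+dec[i]−1 = 7, with one witness 9, 13, 19, 28, 29, 26, 25.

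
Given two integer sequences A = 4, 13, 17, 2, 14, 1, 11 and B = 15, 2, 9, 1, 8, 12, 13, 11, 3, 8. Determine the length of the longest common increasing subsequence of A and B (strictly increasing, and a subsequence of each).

2

For each value that appears in both, track the longest common increasing run ending there.
The best achievable length is 2; one witness is 2, 11 (A-positions 4,7, B-positions 2,8).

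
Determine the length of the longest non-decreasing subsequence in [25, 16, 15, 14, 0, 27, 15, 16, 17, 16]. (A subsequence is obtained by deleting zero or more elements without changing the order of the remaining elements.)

4

One longest non-decreasing subsequence is 15, 15, 16, 17 (positions 3,7,8,9), of length 4; no longer one exists.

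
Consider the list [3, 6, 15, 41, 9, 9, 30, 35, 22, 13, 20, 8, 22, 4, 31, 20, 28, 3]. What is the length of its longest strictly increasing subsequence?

7

Scanning left to right, the best length ending at each element is: 3→1, 6→2, 15→3, 41→4, 9→3, 9→3, 30→4, 35→5, 22→4, 13→4, 20→5, 8→3, 22→6, 4→2, 31→7, 20→5, 28→7, 3→1.
So the longest increasing subsequence has length 7, e.g. 3, 6, 9, 13, 20, 22, 31.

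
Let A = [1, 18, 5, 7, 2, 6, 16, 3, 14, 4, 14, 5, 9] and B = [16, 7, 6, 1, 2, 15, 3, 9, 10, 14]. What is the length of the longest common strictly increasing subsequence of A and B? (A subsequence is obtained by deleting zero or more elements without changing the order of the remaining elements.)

4

A longest common strictly increasing subsequence is 1, 2, 3, 9 (length 4); it appears in order in both A and B, and no longer such subsequence exists.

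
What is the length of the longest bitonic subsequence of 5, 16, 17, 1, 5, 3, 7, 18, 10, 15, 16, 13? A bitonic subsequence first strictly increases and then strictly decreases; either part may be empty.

7

One longest bitonic subsequence is 1, 5, 7, 10, 15, 16, 13 (positions 4,5,7,9,10,11,12): it rises to 16 then falls. Length 7 is optimal.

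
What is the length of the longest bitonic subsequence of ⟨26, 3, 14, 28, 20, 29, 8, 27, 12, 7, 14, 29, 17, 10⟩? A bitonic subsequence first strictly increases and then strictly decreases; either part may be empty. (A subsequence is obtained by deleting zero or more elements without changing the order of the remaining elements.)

Let inc[i] be the LIS ending at i and dec[i] the longest strictly decreasing subsequence starting at i. inc = [1, 1, 2, 3, 3, 4, 2, 4, 3, 2, 4, 5, 5, 3], dec = [4, 1, 3, 4, 3, 4, 2, 3, 2, 1, 2, 3, 2, 1].
max_i inc[i]+dec[i]−1 = 7, with one witness 3, 14, 28, 29, 27, 17, 10.

7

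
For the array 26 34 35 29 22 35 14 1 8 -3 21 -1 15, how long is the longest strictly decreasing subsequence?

Let dp[i] be the longest decreasing subsequence ending at position i. Then dp = [1, 1, 1, 2, 3, 1, 4, 5, 5, 6, 4, 6, 5].
The maximum is 6; one witness is 34, 29, 22, 14, 1, -3 at positions 2,4,5,7,8,10.

6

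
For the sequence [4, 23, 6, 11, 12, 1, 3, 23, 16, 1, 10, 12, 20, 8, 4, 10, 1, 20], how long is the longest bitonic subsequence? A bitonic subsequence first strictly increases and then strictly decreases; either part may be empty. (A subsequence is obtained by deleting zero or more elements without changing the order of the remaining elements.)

Let inc[i] be the LIS ending at i and dec[i] the longest strictly decreasing subsequence starting at i. inc = [1, 2, 2, 3, 4, 1, 2, 5, 5, 1, 3, 4, 6, 3, 3, 4, 1, 6], dec = [3, 6, 3, 5, 5, 1, 2, 6, 5, 1, 4, 4, 4, 3, 2, 2, 1, 1].
max_i inc[i]+dec[i]−1 = 10, with one witness 4, 6, 11, 12, 23, 16, 12, 8, 4, 1.

10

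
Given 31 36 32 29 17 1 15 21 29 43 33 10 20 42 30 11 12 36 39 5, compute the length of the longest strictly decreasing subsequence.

7

Scanning left to right, the best length ending at each element is: 31→1, 36→1, 32→2, 29→3, 17→4, 1→5, 15→5, 21→4, 29→3, 43→1, 33→2, 10→6, 20→5, 42→2, 30→3, 11→6, 12→6, 36→3, 39→3, 5→7.
So the longest decreasing subsequence has length 7, e.g. 36, 32, 29, 17, 15, 10, 5.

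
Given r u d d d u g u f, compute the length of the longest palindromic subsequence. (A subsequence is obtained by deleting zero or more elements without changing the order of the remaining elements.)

5

One longest palindromic subsequence is udddu (positions 2,3,4,5,8); it reads the same forward and backward, and the interval DP gives dp[1][9] = 5.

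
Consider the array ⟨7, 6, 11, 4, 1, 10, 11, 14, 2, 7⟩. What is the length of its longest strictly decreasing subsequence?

Scanning left to right, the best length ending at each element is: 7→1, 6→2, 11→1, 4→3, 1→4, 10→2, 11→1, 14→1, 2→4, 7→3.
So the longest decreasing subsequence has length 4, e.g. 7, 6, 4, 1.

4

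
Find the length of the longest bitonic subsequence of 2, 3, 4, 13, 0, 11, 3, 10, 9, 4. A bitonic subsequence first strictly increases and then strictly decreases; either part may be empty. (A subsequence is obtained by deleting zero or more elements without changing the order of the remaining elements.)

8

Let inc[i] be the LIS ending at i and dec[i] the longest strictly decreasing subsequence starting at i. inc = [1, 2, 3, 4, 1, 4, 2, 4, 4, 3], dec = [2, 2, 2, 5, 1, 4, 1, 3, 2, 1].
max_i inc[i]+dec[i]−1 = 8, with one witness 2, 3, 4, 13, 11, 10, 9, 4.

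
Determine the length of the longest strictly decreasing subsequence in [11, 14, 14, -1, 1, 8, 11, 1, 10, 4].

Let dp[i] be the longest decreasing subsequence ending at position i. Then dp = [1, 1, 1, 2, 2, 2, 2, 3, 3, 4].
The maximum is 4; one witness is 14, 11, 10, 4 at positions 2,7,9,10.

4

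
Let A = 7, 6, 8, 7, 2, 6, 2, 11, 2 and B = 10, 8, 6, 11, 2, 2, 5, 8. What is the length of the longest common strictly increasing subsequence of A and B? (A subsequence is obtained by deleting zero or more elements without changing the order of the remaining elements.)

A longest common strictly increasing subsequence is 8, 11 (length 2); it appears in order in both A and B, and no longer such subsequence exists.

2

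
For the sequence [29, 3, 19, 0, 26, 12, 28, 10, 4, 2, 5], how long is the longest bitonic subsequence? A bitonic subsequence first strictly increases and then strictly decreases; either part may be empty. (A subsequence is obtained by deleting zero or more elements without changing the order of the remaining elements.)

7

One longest bitonic subsequence is 3, 19, 26, 12, 10, 4, 2 (positions 2,3,5,6,8,9,10): it rises to 26 then falls. Length 7 is optimal.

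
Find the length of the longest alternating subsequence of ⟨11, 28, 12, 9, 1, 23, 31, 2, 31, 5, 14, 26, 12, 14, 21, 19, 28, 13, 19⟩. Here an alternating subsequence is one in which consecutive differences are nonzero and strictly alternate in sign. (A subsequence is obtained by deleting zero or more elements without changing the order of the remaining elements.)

Track the best alternating length ending on an up-step vs a down-step at each position: up/down = 1/1, 2/1, 2/3, 1/3, 1/3, 4/3, 4/1, 4/5, 6/1, 6/7, 8/7, 8/7, 8/9, 10/9, 10/9, 10/11, 12/7, 10/13, 14/13.
The maximum over both is 14; one such subsequence is 11, 28, 12, 23, 2, 31, 5, 14, 12, 21, 19, 28, 13, 19.

14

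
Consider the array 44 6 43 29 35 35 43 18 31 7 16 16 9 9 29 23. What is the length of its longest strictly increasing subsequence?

Scanning left to right, the best length ending at each element is: 44→1, 6→1, 43→2, 29→2, 35→3, 35→3, 43→4, 18→2, 31→3, 7→2, 16→3, 16→3, 9→3, 9→3, 29→4, 23→4.
So the longest increasing subsequence has length 4, e.g. 6, 29, 35, 43.

4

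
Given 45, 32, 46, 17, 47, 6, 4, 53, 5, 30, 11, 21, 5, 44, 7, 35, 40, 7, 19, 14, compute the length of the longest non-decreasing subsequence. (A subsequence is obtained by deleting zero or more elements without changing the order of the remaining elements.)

One longest non-decreasing subsequence is 4, 5, 11, 21, 35, 40 (positions 7,9,11,12,16,17), of length 6; no longer one exists.

6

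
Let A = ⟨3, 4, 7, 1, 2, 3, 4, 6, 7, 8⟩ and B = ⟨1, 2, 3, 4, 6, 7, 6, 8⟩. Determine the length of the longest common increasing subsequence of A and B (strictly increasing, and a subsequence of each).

A longest common strictly increasing subsequence is 1, 2, 3, 4, 6, 7, 8 (length 7); it appears in order in both A and B, and no longer such subsequence exists.

7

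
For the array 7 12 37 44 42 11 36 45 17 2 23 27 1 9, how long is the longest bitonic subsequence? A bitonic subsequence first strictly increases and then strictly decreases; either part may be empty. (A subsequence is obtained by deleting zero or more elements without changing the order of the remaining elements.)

9

One longest bitonic subsequence is 7, 12, 37, 44, 42, 36, 17, 2, 1 (positions 1,2,3,4,5,7,9,10,13): it rises to 44 then falls. Length 9 is optimal.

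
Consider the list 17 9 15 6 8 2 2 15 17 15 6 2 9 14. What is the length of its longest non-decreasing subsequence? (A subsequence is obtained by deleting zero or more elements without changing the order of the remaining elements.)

Scanning left to right, the best length ending at each element is: 17→1, 9→1, 15→2, 6→1, 8→2, 2→1, 2→2, 15→3, 17→4, 15→4, 6→3, 2→3, 9→4, 14→5.
So the longest non-decreasing subsequence has length 5, e.g. 2, 2, 6, 9, 14.

5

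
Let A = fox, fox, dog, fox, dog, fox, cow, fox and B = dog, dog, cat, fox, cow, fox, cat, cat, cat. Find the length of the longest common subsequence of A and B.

A longest common subsequence is dog, dog, fox, cow, fox (length 5); the LCS DP confirms no longer common subsequence exists.

5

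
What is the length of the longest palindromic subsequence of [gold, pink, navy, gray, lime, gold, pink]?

3

One longest palindromic subsequence is pink gold pink (positions 2,6,7); it reads the same forward and backward, and the interval DP gives dp[1][7] = 3.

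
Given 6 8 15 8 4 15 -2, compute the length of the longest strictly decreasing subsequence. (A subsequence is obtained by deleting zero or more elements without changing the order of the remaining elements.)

4

Scanning left to right, the best length ending at each element is: 6→1, 8→1, 15→1, 8→2, 4→3, 15→1, -2→4.
So the longest decreasing subsequence has length 4, e.g. 15, 8, 4, -2.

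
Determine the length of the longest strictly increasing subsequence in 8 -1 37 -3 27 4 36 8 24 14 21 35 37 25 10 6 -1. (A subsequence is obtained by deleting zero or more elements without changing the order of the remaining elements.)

One longest increasing subsequence is -1, 4, 8, 14, 21, 35, 37 (positions 2,6,8,10,11,12,13), of length 7; no longer one exists.

7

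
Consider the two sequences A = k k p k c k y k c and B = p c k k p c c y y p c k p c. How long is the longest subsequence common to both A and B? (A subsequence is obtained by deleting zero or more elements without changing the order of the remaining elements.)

7

Backtracking the LCS table gives one alignment: k (A1,B3) → k (A2,B4) → p (A3,B5) → c (A5,B7) → y (A7,B9) → k (A8,B12) → c (A9,B14).
So the longest common subsequence has length 7.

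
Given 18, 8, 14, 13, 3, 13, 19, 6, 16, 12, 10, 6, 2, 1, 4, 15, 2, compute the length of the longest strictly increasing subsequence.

4

Scanning left to right, the best length ending at each element is: 18→1, 8→1, 14→2, 13→2, 3→1, 13→2, 19→3, 6→2, 16→3, 12→3, 10→3, 6→2, 2→1, 1→1, 4→2, 15→4, 2→2.
So the longest increasing subsequence has length 4, e.g. 3, 6, 12, 15.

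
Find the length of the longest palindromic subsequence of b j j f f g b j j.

Using dp[i][j] = 2 + dp[i+1][j−1] if the ends match, else max(dp[i+1][j], dp[i][j−1]):
dp[1][9] = 6. A witness is jjffjj at positions 2,3,4,5,8,9.

6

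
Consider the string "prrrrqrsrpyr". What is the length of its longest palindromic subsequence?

8

One longest palindromic subsequence is prrrrrrp (positions 1,2,3,4,5,7,9,10); it reads the same forward and backward, and the interval DP gives dp[1][12] = 8.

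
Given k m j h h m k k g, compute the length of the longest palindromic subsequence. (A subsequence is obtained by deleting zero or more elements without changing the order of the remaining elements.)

6

One longest palindromic subsequence is kmhhmk (positions 1,2,4,5,6,8); it reads the same forward and backward, and the interval DP gives dp[1][9] = 6.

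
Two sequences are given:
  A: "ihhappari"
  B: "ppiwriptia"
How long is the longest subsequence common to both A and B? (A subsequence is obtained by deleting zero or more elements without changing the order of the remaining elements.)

Backtracking the LCS table gives one alignment: p (A5,B1) → p (A6,B2) → r (A8,B5) → i (A9,B9).
So the longest common subsequence has length 4.

4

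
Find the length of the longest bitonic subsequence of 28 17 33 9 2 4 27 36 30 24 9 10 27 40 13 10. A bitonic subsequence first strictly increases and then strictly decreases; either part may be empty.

One longest bitonic subsequence is 2, 4, 27, 36, 30, 27, 13, 10 (positions 5,6,7,8,9,13,15,16): it rises to 36 then falls. Length 8 is optimal.

8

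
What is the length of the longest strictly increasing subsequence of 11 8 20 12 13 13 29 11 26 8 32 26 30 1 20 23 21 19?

One longest increasing subsequence is 11, 12, 13, 29, 32 (positions 1,4,5,7,11), of length 5; no longer one exists.

5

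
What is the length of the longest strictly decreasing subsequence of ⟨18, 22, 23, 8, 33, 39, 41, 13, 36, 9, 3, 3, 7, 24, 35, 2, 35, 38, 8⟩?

Let dp[i] be the longest decreasing subsequence ending at position i. Then dp = [1, 1, 1, 2, 1, 1, 1, 2, 2, 3, 4, 4, 4, 3, 3, 5, 3, 2, 4].
The maximum is 5; one witness is 18, 13, 9, 3, 2 at positions 1,8,10,11,16.

5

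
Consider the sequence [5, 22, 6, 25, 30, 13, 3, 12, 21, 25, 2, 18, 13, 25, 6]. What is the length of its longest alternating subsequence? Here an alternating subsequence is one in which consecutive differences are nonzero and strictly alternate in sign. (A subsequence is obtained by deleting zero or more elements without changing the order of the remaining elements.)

11

A longest alternating subsequence is 5, 22, 6, 25, 3, 12, 2, 18, 13, 25, 6 (positions 1,2,3,4,7,8,11,12,13,14,15); its 10 consecutive differences strictly alternate in sign, and length 11 is optimal.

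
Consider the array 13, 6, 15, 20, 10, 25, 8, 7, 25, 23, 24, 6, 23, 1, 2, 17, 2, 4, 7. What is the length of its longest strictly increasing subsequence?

5

Scanning left to right, the best length ending at each element is: 13→1, 6→1, 15→2, 20→3, 10→2, 25→4, 8→2, 7→2, 25→4, 23→4, 24→5, 6→1, 23→4, 1→1, 2→2, 17→3, 2→2, 4→3, 7→4.
So the longest increasing subsequence has length 5, e.g. 13, 15, 20, 23, 24.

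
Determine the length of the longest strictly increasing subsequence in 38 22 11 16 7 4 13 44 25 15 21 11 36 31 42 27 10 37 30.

6

Let dp[i] be the longest increasing subsequence ending at position i. Then dp = [1, 1, 1, 2, 1, 1, 2, 3, 3, 3, 4, 2, 5, 5, 6, 5, 2, 6, 6].
The maximum is 6; one witness is 11, 13, 15, 21, 36, 42 at positions 3,7,10,11,13,15.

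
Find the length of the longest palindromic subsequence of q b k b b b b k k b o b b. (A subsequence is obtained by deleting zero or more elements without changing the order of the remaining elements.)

8

Using dp[i][j] = 2 + dp[i+1][j−1] if the ends match, else max(dp[i+1][j], dp[i][j−1]):
dp[1][13] = 8. A witness is bbbkkbbb at positions 2,4,7,8,9,10,12,13.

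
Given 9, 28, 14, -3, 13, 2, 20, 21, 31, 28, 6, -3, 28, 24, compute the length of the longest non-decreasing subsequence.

One longest non-decreasing subsequence is 9, 14, 20, 21, 28, 28 (positions 1,3,7,8,10,13), of length 6; no longer one exists.

6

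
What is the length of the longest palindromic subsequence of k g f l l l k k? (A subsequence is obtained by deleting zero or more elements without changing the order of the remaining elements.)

One longest palindromic subsequence is klllk (positions 1,4,5,6,8); it reads the same forward and backward, and the interval DP gives dp[1][8] = 5.

5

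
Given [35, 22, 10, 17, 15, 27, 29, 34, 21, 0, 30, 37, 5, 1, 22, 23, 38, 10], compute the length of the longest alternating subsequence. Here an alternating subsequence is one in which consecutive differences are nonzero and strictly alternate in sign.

Track the best alternating length ending on an up-step vs a down-step at each position: up/down = 1/1, 1/2, 1/2, 3/2, 3/4, 5/2, 5/2, 5/2, 5/6, 1/6, 7/6, 7/1, 7/8, 7/8, 9/8, 9/8, 9/1, 9/10.
The maximum over both is 10; one such subsequence is 35, 10, 17, 15, 27, 21, 30, 5, 22, 10.

10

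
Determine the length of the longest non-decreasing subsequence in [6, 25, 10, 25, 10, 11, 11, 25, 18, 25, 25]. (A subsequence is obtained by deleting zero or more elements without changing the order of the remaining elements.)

8

Let dp[i] be the longest non-decreasing subsequence ending at position i. Then dp = [1, 2, 2, 3, 3, 4, 5, 6, 6, 7, 8].
The maximum is 8; one witness is 6, 10, 10, 11, 11, 25, 25, 25 at positions 1,3,5,6,7,8,10,11.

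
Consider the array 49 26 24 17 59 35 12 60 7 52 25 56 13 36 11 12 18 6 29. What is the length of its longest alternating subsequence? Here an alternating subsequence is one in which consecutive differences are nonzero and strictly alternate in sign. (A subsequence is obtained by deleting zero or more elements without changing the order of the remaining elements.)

15

Track the best alternating length ending on an up-step vs a down-step at each position: up/down = 1/1, 1/2, 1/2, 1/2, 3/1, 3/4, 1/4, 5/1, 1/6, 7/6, 7/8, 9/6, 7/10, 11/10, 7/12, 13/12, 13/12, 1/14, 15/12.
The maximum over both is 15; one such subsequence is 49, 26, 59, 35, 60, 7, 52, 25, 56, 13, 36, 11, 12, 6, 29.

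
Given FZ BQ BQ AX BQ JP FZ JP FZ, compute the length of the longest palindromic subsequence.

5

One longest palindromic subsequence is FZ JP FZ JP FZ (positions 1,6,7,8,9); it reads the same forward and backward, and the interval DP gives dp[1][9] = 5.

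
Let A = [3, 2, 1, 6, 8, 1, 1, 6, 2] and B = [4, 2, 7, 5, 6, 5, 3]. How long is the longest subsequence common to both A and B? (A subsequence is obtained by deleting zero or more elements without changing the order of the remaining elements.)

2

A longest common subsequence is 2, 6 (length 2); the LCS DP confirms no longer common subsequence exists.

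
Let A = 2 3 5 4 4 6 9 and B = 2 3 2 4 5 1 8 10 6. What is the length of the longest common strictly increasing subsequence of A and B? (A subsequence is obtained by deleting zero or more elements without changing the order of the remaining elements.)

A longest common strictly increasing subsequence is 2, 3, 4, 6 (length 4); it appears in order in both A and B, and no longer such subsequence exists.

4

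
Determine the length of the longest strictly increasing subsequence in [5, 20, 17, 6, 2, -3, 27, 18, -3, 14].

Let dp[i] be the longest increasing subsequence ending at position i. Then dp = [1, 2, 2, 2, 1, 1, 3, 3, 1, 3].
The maximum is 3; one witness is 5, 20, 27 at positions 1,2,7.

3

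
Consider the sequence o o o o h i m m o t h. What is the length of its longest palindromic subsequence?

5

Using dp[i][j] = 2 + dp[i+1][j−1] if the ends match, else max(dp[i+1][j], dp[i][j−1]):
dp[1][11] = 5. A witness is ooooo at positions 1,2,3,4,9.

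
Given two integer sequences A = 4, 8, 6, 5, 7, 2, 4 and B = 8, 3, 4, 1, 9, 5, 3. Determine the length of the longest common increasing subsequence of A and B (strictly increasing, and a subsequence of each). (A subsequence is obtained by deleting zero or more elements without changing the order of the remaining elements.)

2

For each value that appears in both, track the longest common increasing run ending there.
The best achievable length is 2; one witness is 4, 5 (A-positions 1,4, B-positions 3,6).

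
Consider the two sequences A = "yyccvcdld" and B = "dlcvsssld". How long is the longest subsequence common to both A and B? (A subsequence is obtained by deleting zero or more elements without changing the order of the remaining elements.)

A longest common subsequence is cvld (length 4); the LCS DP confirms no longer common subsequence exists.

4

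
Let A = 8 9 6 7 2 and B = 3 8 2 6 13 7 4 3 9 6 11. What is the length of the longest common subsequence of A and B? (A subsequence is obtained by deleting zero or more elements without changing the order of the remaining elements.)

3

A longest common subsequence is 8, 9, 6 (length 3); the LCS DP confirms no longer common subsequence exists.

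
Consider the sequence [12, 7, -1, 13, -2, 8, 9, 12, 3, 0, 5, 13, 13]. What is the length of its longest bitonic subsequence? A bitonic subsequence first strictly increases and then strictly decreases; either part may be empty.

6

Let inc[i] be the LIS ending at i and dec[i] the longest strictly decreasing subsequence starting at i. inc = [1, 1, 1, 2, 1, 2, 3, 4, 2, 2, 3, 5, 5], dec = [4, 3, 2, 4, 1, 3, 3, 3, 2, 1, 1, 1, 1].
max_i inc[i]+dec[i]−1 = 6, with one witness 7, 8, 9, 12, 3, 0.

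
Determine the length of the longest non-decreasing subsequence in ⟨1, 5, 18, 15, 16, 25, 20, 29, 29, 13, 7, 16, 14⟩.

Let dp[i] be the longest non-decreasing subsequence ending at position i. Then dp = [1, 2, 3, 3, 4, 5, 5, 6, 7, 3, 3, 5, 4].
The maximum is 7; one witness is 1, 5, 15, 16, 25, 29, 29 at positions 1,2,4,5,6,8,9.

7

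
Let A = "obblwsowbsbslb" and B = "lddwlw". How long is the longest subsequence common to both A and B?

3

Backtracking the LCS table gives one alignment: l (A4,B1) → w (A5,B4) → w (A8,B6).
So the longest common subsequence has length 3.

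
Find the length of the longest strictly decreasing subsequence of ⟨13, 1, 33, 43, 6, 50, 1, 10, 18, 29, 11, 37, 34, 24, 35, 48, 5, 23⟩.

5

Scanning left to right, the best length ending at each element is: 13→1, 1→2, 33→1, 43→1, 6→2, 50→1, 1→3, 10→2, 18→2, 29→2, 11→3, 37→2, 34→3, 24→4, 35→3, 48→2, 5→5, 23→5.
So the longest decreasing subsequence has length 5, e.g. 43, 37, 34, 24, 5.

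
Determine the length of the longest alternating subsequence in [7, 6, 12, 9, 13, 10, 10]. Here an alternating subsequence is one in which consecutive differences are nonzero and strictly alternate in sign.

Track the best alternating length ending on an up-step vs a down-step at each position: up/down = 1/1, 1/2, 3/1, 3/4, 5/1, 5/6, 5/6.
The maximum over both is 6; one such subsequence is 7, 6, 12, 9, 13, 10.

6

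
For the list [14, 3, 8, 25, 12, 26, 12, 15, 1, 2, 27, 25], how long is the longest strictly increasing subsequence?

5

Let dp[i] be the longest increasing subsequence ending at position i. Then dp = [1, 1, 2, 3, 3, 4, 3, 4, 1, 2, 5, 5].
The maximum is 5; one witness is 3, 8, 25, 26, 27 at positions 2,3,4,6,11.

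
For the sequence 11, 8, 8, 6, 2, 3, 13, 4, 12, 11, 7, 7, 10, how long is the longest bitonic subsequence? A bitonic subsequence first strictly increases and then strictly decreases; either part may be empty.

Let inc[i] be the LIS ending at i and dec[i] the longest strictly decreasing subsequence starting at i. inc = [1, 1, 1, 1, 1, 2, 3, 3, 4, 4, 4, 4, 5], dec = [4, 3, 3, 2, 1, 1, 4, 1, 3, 2, 1, 1, 1].
max_i inc[i]+dec[i]−1 = 6, with one witness 2, 3, 13, 12, 11, 10.

6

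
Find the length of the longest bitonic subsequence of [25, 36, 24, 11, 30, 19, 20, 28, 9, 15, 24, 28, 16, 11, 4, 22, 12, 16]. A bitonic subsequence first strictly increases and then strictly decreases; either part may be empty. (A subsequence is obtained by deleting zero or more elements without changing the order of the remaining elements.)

Let inc[i] be the LIS ending at i and dec[i] the longest strictly decreasing subsequence starting at i. inc = [1, 2, 1, 1, 2, 2, 3, 4, 1, 2, 4, 5, 3, 2, 1, 4, 3, 4], dec = [6, 7, 5, 3, 6, 4, 4, 5, 2, 3, 4, 4, 3, 2, 1, 2, 1, 1].
max_i inc[i]+dec[i]−1 = 8, with one witness 25, 36, 30, 28, 24, 16, 11, 4.

8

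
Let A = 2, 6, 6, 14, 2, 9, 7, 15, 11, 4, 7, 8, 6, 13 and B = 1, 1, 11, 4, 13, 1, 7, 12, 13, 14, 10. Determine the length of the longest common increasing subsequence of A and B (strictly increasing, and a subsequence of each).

A longest common strictly increasing subsequence is 4, 7, 13 (length 3); it appears in order in both A and B, and no longer such subsequence exists.

3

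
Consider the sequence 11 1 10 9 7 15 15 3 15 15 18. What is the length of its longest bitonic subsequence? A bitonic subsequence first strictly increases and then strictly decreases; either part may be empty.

One longest bitonic subsequence is 11, 10, 9, 7, 3 (positions 1,3,4,5,8): it rises to 11 then falls. Length 5 is optimal.

5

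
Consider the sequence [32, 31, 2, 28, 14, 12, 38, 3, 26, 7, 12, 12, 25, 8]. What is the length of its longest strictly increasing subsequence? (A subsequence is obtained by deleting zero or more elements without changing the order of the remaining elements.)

Scanning left to right, the best length ending at each element is: 32→1, 31→1, 2→1, 28→2, 14→2, 12→2, 38→3, 3→2, 26→3, 7→3, 12→4, 12→4, 25→5, 8→4.
So the longest increasing subsequence has length 5, e.g. 2, 3, 7, 12, 25.

5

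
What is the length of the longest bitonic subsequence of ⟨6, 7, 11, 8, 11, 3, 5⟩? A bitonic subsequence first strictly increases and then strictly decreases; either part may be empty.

5

One longest bitonic subsequence is 6, 7, 11, 8, 5 (positions 1,2,3,4,7): it rises to 11 then falls. Length 5 is optimal.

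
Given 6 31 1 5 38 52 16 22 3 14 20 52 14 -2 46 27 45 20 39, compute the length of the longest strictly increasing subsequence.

6

One longest increasing subsequence is 1, 5, 16, 22, 27, 45 (positions 3,4,7,8,16,17), of length 6; no longer one exists.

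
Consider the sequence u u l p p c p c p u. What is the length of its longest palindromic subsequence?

Using dp[i][j] = 2 + dp[i+1][j−1] if the ends match, else max(dp[i+1][j], dp[i][j−1]):
dp[1][10] = 7. A witness is upcpcpu at positions 1,4,6,7,8,9,10.

7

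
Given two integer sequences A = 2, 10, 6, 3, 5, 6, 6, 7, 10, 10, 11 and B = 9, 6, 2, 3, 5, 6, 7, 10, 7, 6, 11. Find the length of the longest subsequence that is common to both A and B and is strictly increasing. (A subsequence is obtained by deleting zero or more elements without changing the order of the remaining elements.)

7

For each value that appears in both, track the longest common increasing run ending there.
The best achievable length is 7; one witness is 2, 3, 5, 6, 7, 10, 11 (A-positions 1,4,5,6,8,9,11, B-positions 3,4,5,6,7,8,11).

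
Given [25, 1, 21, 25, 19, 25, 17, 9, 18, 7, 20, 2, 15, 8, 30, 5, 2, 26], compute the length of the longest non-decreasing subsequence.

Let dp[i] be the longest non-decreasing subsequence ending at position i. Then dp = [1, 1, 2, 3, 2, 4, 2, 2, 3, 2, 4, 2, 3, 3, 5, 3, 3, 5].
The maximum is 5; one witness is 1, 21, 25, 25, 30 at positions 2,3,4,6,15.

5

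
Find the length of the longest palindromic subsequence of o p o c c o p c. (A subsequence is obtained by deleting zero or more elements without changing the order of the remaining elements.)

6

One longest palindromic subsequence is poccop (positions 2,3,4,5,6,7); it reads the same forward and backward, and the interval DP gives dp[1][8] = 6.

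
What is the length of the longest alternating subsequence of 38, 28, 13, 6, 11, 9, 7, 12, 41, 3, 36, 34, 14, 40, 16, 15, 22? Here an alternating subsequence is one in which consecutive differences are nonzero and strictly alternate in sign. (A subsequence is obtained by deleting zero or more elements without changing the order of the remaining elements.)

11

A longest alternating subsequence is 38, 6, 11, 9, 12, 3, 36, 34, 40, 16, 22 (positions 1,4,5,6,8,10,11,12,14,15,17); its 10 consecutive differences strictly alternate in sign, and length 11 is optimal.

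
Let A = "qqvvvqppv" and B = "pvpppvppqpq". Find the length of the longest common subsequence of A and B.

4

Backtracking the LCS table gives one alignment: v (A3,B2) → v (A4,B6) → q (A6,B9) → p (A7,B10).
So the longest common subsequence has length 4.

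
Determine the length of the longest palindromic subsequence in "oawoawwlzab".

5

Using dp[i][j] = 2 + dp[i+1][j−1] if the ends match, else max(dp[i+1][j], dp[i][j−1]):
dp[1][11] = 5. A witness is awwwa at positions 2,3,6,7,10.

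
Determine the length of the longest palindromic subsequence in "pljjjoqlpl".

Using dp[i][j] = 2 + dp[i+1][j−1] if the ends match, else max(dp[i+1][j], dp[i][j−1]):
dp[1][10] = 7. A witness is pljjjlp at positions 1,2,3,4,5,8,9.

7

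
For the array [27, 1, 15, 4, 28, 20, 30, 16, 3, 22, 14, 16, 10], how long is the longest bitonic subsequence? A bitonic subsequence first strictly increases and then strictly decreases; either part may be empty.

One longest bitonic subsequence is 1, 15, 28, 20, 16, 14, 10 (positions 2,3,5,6,8,11,13): it rises to 28 then falls. Length 7 is optimal.

7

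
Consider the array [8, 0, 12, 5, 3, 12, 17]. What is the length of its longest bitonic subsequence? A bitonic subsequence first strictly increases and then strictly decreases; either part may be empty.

Let inc[i] be the LIS ending at i and dec[i] the longest strictly decreasing subsequence starting at i. inc = [1, 1, 2, 2, 2, 3, 4], dec = [3, 1, 3, 2, 1, 1, 1].
max_i inc[i]+dec[i]−1 = 4, with one witness 8, 12, 5, 3.

4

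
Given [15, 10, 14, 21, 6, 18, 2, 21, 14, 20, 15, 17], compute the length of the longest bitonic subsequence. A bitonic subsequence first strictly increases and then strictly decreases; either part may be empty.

One longest bitonic subsequence is 10, 14, 18, 21, 20, 17 (positions 2,3,6,8,10,12): it rises to 21 then falls. Length 6 is optimal.

6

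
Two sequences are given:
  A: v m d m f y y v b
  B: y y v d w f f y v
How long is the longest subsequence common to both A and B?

5

A longest common subsequence is vdfyv (length 5); the LCS DP confirms no longer common subsequence exists.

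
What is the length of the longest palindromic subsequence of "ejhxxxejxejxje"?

9

One longest palindromic subsequence is ejxjejxje (positions 1,2,4,8,10,11,12,13,14); it reads the same forward and backward, and the interval DP gives dp[1][14] = 9.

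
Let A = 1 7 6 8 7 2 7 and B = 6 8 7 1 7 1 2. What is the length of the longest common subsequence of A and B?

A longest common subsequence is 6, 8, 7, 2 (length 4); the LCS DP confirms no longer common subsequence exists.

4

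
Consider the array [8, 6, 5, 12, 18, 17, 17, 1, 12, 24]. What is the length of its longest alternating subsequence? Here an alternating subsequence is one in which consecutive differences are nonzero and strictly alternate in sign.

5

A longest alternating subsequence is 8, 6, 12, 1, 12 (positions 1,2,4,8,9); its 4 consecutive differences strictly alternate in sign, and length 5 is optimal.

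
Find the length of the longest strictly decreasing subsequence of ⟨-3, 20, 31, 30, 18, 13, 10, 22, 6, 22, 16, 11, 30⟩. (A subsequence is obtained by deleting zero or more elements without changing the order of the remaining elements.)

Let dp[i] be the longest decreasing subsequence ending at position i. Then dp = [1, 1, 1, 2, 3, 4, 5, 3, 6, 3, 4, 5, 2].
The maximum is 6; one witness is 31, 30, 18, 13, 10, 6 at positions 3,4,5,6,7,9.

6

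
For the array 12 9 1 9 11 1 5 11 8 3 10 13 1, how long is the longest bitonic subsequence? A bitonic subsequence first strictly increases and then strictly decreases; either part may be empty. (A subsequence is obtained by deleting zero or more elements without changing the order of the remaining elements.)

6

One longest bitonic subsequence is 1, 9, 11, 8, 3, 1 (positions 3,4,5,9,10,13): it rises to 11 then falls. Length 6 is optimal.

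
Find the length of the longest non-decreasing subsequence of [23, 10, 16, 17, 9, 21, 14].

Let dp[i] be the longest non-decreasing subsequence ending at position i. Then dp = [1, 1, 2, 3, 1, 4, 2].
The maximum is 4; one witness is 10, 16, 17, 21 at positions 2,3,4,6.

4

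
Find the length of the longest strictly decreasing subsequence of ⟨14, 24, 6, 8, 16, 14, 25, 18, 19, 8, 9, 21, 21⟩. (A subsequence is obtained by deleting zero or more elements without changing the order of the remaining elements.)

4

One longest decreasing subsequence is 24, 16, 14, 8 (positions 2,5,6,10), of length 4; no longer one exists.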